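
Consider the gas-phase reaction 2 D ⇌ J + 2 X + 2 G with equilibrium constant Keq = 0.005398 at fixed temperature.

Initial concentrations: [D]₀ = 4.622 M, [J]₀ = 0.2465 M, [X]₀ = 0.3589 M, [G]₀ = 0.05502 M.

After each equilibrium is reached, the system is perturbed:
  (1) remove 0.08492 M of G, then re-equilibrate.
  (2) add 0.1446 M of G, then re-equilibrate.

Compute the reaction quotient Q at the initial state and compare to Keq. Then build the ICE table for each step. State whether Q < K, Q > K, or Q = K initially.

Q₀ = 4.4993e-06 vs Keq = 0.005398 ⇒ Q<K, forward
Step 1:
                    D           J           X           G
  Initial       4.622      0.2465      0.3589     0.05502
  Change      -0.4726      0.2363      0.4726      0.4726
  Equil         4.149      0.4828      0.8315      0.5276
  solve Keq expr → x = 0.2363; check Q = 0.005398
Then remove 0.08492 M of G.
Step 2:
                    D           J           X           G
  Initial       4.149      0.4828      0.8315      0.4427
  Change     -0.04304     0.02152     0.04304     0.04304
  Equil         4.106      0.5043      0.8746      0.4858
  solve Keq expr → x = 0.02152; check Q = 0.005398
Then add 0.1446 M of G.
Step 3:
                    D           J           X           G
  Initial       4.106      0.5043      0.8746      0.6304
  Change      0.07173    -0.03586    -0.07173    -0.07173
  Equil         4.178      0.4685      0.8028      0.5586
  solve Keq expr → x = -0.03586; check Q = 0.005398

Q₀ = 4.4993e-06; Q < K (proceeds forward)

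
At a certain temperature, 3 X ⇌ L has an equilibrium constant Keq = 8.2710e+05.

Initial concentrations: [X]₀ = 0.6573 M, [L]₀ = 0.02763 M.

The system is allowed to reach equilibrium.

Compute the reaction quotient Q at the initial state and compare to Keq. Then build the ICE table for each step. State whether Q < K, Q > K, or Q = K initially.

Q₀ = 0.09729 vs Keq = 8.2710e+05 ⇒ Q<K, forward
Step 1:
                   X          L
  Initial     0.6573    0.02763
  Change     -0.6506     0.2169
  Equil     0.006662     0.2445
  solve Keq expr → x = 0.2169; check Q = 8.2710e+05

Q₀ = 0.09729; Q < K (proceeds forward)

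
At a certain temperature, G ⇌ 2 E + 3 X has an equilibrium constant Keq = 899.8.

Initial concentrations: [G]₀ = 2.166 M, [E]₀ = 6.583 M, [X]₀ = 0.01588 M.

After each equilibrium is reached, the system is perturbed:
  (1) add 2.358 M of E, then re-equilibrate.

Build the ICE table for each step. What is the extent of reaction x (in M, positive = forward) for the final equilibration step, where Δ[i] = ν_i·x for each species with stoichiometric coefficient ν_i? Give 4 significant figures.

Q₀ = 8.0120e-05 vs Keq = 899.8 ⇒ Q<K, forward
Step 1:
                   G          E          X
  I            2.166      6.583    0.01588
  C          -0.8545      1.709      2.564
  E            1.311      8.292      2.579
  solve Keq expr → x = 0.8545; check Q = 899.8
Then add 2.358 M of E.
Step 2:
                   G          E          X
  I            1.311      10.65      2.579
  C           0.1036    -0.2072    -0.3108
  E            1.415      10.44      2.269
  solve Keq expr → x = -0.1036; check Q = 899.8

x = -0.1036 M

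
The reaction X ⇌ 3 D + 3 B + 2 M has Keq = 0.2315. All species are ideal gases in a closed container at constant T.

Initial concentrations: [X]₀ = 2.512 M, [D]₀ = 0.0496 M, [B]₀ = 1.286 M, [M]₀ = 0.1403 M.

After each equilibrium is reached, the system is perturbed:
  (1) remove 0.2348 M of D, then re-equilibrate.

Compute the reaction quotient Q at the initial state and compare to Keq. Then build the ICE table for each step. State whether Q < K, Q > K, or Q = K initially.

Q₀ = 2.0336e-06; Q < K (proceeds forward)

Q₀ = 2.0336e-06 vs Keq = 0.2315 ⇒ Q<K, forward
Step 1:
                   X          D          B          M
  Initial      2.512     0.0496      1.286     0.1403
  Change     -0.1999     0.5997     0.5997     0.3998
  Equil        2.312     0.6493      1.886     0.5401
  solve Keq expr → x = 0.1999; check Q = 0.2315
Then remove 0.2348 M of D.
Step 2:
                   X          D          B          M
  Initial      2.312     0.4145      1.886     0.5401
  Change    -0.04375     0.1312     0.1312     0.0875
  Equil        2.268     0.5457      2.017     0.6276
  solve Keq expr → x = 0.04375; check Q = 0.2315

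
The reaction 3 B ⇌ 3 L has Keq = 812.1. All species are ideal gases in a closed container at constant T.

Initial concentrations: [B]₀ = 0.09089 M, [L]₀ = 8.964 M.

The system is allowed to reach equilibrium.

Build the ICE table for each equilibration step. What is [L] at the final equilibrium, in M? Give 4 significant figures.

[L]_eq = 8.178 M

Q₀ = 9.5931e+05 vs Keq = 812.1 ⇒ Q>K, reverse
Step 1:
                    B           L
  init        0.09089       8.964
  Δ            0.7857     -0.7857
  eq           0.8766       8.178
  solve Keq expr → x = -0.2619; check Q = 812.1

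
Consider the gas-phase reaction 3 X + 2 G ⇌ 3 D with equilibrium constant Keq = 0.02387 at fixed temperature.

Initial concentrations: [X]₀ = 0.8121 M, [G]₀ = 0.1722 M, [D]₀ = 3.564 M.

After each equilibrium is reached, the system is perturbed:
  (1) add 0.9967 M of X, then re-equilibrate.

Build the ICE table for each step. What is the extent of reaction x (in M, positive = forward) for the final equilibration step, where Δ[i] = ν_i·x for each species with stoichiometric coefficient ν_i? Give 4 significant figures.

Q₀ = 2850 vs Keq = 0.02387 ⇒ Q>K, reverse
Step 1:
                   X          G          D
  Initial     0.8121     0.1722      3.564
  Change       2.291      1.528     -2.291
  Equil        3.103        1.7      1.273
  solve Keq expr → x = -0.7638; check Q = 0.02387
Then add 0.9967 M of X.
Step 2:
                   X          G          D
  Initial        4.1        1.7      1.273
  Change     -0.2231    -0.1487     0.2231
  Equil        3.877      1.551      1.496
  solve Keq expr → x = 0.07436; check Q = 0.02387

x = 0.07436 M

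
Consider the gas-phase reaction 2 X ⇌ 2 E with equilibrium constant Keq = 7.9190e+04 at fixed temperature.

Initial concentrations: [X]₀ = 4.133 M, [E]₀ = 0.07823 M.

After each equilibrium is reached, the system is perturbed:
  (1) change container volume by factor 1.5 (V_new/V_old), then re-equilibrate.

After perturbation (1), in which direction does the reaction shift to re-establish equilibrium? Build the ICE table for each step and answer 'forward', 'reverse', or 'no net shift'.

Q₀ = 3.5827e-04 vs Keq = 7.9190e+04 ⇒ Q<K, forward
Step 1:
                    X           E
  Initial       4.133     0.07823
  Change       -4.118       4.118
  Equil       0.01491       4.196
  solve Keq expr → x = 2.059; check Q = 7.9190e+04
Then change container volume by factor 1.5 (V_new/V_old).
Step 2:
                    X           E
  Initial    0.009941       2.798
  Change            0           0
  Equil      0.009941       2.798
  solve Keq expr → x = 0; check Q = 7.9190e+04

Direction: no net shift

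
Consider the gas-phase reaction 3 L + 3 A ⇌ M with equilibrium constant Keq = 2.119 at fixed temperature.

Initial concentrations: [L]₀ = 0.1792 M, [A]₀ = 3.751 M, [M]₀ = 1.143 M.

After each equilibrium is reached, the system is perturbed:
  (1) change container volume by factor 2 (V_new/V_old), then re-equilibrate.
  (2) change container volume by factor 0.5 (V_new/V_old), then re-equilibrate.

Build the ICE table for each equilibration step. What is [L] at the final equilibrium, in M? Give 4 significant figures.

Q₀ = 3.763 vs Keq = 2.119 ⇒ Q>K, reverse
Step 1:
                    L           A           M
  Initial      0.1792       3.751       1.143
  Change      0.03507     0.03507    -0.01169
  Equil        0.2143       3.786       1.131
  solve Keq expr → x = -0.01169; check Q = 2.119
Then change container volume by factor 2 (V_new/V_old).
Step 2:
                    L           A           M
  Initial      0.1071       1.893      0.5657
  Change         0.19        0.19    -0.06333
  Equil        0.2971       2.083      0.5023
  solve Keq expr → x = -0.06333; check Q = 2.119
Then change container volume by factor 0.5 (V_new/V_old).
Step 3:
                    L           A           M
  Initial      0.5942       4.166       1.005
  Change        -0.38       -0.38      0.1267
  Equil        0.2143       3.786       1.131
  solve Keq expr → x = 0.1267; check Q = 2.119

[L]_eq = 0.2143 M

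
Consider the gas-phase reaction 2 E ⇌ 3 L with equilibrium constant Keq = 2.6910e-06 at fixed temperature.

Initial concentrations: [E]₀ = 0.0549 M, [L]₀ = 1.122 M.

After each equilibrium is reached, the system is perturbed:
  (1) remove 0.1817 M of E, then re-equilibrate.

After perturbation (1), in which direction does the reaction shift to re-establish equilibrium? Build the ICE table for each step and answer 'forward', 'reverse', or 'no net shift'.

Direction: reverse

Q₀ = 468.6 vs Keq = 2.6910e-06 ⇒ Q>K, reverse
Step 1:
                  E         L
  Initial    0.0549     1.122
  Change       0.74     -1.11
  Equil      0.7949   0.01194
  solve Keq expr → x = -0.37; check Q = 2.6910e-06
Then remove 0.1817 M of E.
Step 2:
                  E         L
  Initial    0.6132   0.01194
  Change   0.001255 -0.001883
  Equil      0.6145   0.01005
  solve Keq expr → x = -6.2752e-04; check Q = 2.6910e-06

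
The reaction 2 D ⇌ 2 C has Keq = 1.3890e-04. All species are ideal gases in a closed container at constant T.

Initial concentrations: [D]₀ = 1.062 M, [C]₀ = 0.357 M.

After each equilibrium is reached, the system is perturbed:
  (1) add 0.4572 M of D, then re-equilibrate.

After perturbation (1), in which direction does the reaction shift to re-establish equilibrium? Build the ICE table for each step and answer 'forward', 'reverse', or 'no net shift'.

Q₀ = 0.113 vs Keq = 1.3890e-04 ⇒ Q>K, reverse
Step 1:
                   D          C
  init         1.062      0.357
  Δ           0.3405    -0.3405
  eq           1.402    0.01653
  solve Keq expr → x = -0.1702; check Q = 1.3890e-04
Then add 0.4572 M of D.
Step 2:
                   D          C
  init          1.86    0.01653
  Δ        -0.005326   0.005326
  eq           1.854    0.02185
  solve Keq expr → x = 0.002663; check Q = 1.3890e-04

Direction: forward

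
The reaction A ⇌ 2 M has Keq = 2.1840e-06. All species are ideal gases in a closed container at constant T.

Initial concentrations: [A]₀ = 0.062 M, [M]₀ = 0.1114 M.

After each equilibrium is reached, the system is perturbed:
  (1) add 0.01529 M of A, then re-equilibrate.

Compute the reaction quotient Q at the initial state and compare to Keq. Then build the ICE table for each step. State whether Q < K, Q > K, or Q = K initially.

Q₀ = 0.2002; Q > K (proceeds reverse)

Q₀ = 0.2002 vs Keq = 2.1840e-06 ⇒ Q>K, reverse
Step 1:
                    A           M
  Initial       0.062      0.1114
  Change      0.05545     -0.1109
  Equil        0.1174  5.0646e-04
  solve Keq expr → x = -0.05545; check Q = 2.1840e-06
Then add 0.01529 M of A.
Step 2:
                    A           M
  Initial      0.1327  5.0646e-04
  Change  -1.5963e-05  3.1927e-05
  Equil        0.1327  5.3839e-04
  solve Keq expr → x = 1.5963e-05; check Q = 2.1840e-06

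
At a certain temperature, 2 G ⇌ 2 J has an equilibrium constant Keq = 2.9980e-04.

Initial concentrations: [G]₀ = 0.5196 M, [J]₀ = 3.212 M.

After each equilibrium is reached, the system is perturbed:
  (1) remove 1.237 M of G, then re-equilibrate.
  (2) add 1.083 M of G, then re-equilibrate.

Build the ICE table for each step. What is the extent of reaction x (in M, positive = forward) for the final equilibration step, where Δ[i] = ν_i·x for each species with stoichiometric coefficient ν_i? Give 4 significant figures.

x = 0.009216 M

Q₀ = 38.21 vs Keq = 2.9980e-04 ⇒ Q>K, reverse
Step 1:
                  G         J
  I          0.5196     3.212
  C           3.148    -3.148
  E           3.668   0.06351
  solve Keq expr → x = -1.574; check Q = 2.9980e-04
Then remove 1.237 M of G.
Step 2:
                  G         J
  I           2.431   0.06351
  C         0.02105  -0.02105
  E           2.452   0.04246
  solve Keq expr → x = -0.01053; check Q = 2.9980e-04
Then add 1.083 M of G.
Step 3:
                  G         J
  I           3.535   0.04246
  C        -0.01843   0.01843
  E           3.517   0.06089
  solve Keq expr → x = 0.009216; check Q = 2.9980e-04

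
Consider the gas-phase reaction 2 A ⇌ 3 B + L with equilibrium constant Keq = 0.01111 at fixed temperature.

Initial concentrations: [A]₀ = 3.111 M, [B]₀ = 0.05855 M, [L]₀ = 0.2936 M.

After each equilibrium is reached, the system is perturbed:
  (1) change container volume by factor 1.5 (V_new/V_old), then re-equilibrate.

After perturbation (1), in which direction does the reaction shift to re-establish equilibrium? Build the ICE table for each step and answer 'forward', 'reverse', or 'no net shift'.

Q₀ = 6.0889e-06 vs Keq = 0.01111 ⇒ Q<K, forward
Step 1:
                  A         B         L
  I           3.111   0.05855    0.2936
  C         -0.3401    0.5102    0.1701
  E           2.771    0.5687    0.4637
  solve Keq expr → x = 0.1701; check Q = 0.01111
Then change container volume by factor 1.5 (V_new/V_old).
Step 2:
                  A         B         L
  I           1.847    0.3792    0.3091
  C        -0.06109   0.09164   0.03055
  E           1.786    0.4708    0.3397
  solve Keq expr → x = 0.03055; check Q = 0.01111

Direction: forward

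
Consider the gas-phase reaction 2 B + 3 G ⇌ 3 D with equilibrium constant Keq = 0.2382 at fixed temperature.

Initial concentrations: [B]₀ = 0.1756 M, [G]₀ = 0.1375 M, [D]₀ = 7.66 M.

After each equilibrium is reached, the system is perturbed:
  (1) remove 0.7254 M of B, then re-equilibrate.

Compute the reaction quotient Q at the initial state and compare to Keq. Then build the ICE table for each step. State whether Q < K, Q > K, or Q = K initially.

Q₀ = 5.6070e+06 vs Keq = 0.2382 ⇒ Q>K, reverse
Step 1:
                  B         G         D
  init       0.1756    0.1375      7.66
  Δ           2.333     3.499    -3.499
  eq          2.508     3.636     4.161
  solve Keq expr → x = -1.166; check Q = 0.2382
Then remove 0.7254 M of B.
Step 2:
                  B         G         D
  init        1.783     3.636     4.161
  Δ          0.2024    0.3035   -0.3035
  eq          1.985      3.94     3.858
  solve Keq expr → x = -0.1012; check Q = 0.2382

Q₀ = 5.6070e+06; Q > K (proceeds reverse)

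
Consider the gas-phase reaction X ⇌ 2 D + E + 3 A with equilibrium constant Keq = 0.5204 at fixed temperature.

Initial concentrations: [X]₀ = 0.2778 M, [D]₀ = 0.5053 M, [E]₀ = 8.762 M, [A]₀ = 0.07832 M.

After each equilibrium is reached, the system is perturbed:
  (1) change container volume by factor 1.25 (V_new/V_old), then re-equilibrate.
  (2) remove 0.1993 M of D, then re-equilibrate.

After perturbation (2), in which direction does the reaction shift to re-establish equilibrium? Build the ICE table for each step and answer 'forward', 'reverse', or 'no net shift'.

Direction: forward

Q₀ = 0.003869 vs Keq = 0.5204 ⇒ Q<K, forward
Step 1:
                  X         D         E         A
  I          0.2778    0.5053     8.762   0.07832
  C        -0.07492    0.1498   0.07492    0.2247
  E          0.2029    0.6551     8.837    0.3031
  solve Keq expr → x = 0.07492; check Q = 0.5204
Then change container volume by factor 1.25 (V_new/V_old).
Step 2:
                  X         D         E         A
  I          0.1623    0.5241      7.07    0.2425
  C        -0.02393   0.04786   0.02393   0.07179
  E          0.1384     0.572     7.093    0.3142
  solve Keq expr → x = 0.02393; check Q = 0.5204
Then remove 0.1993 M of D.
Step 3:
                  X         D         E         A
  I          0.1384    0.3727     7.093    0.3142
  C        -0.01929   0.03857   0.01929   0.05786
  E          0.1191    0.4112     7.113    0.3721
  solve Keq expr → x = 0.01929; check Q = 0.5204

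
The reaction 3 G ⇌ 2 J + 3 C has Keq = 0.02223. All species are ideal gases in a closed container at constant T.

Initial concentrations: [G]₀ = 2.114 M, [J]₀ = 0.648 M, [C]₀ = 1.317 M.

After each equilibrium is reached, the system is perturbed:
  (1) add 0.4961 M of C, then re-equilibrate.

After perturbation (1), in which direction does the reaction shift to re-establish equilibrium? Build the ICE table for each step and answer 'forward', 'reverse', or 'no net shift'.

Direction: reverse

Q₀ = 0.1015 vs Keq = 0.02223 ⇒ Q>K, reverse
Step 1:
                    G           J           C
  I             2.114       0.648       1.317
  C            0.2438     -0.1625     -0.2438
  E             2.358      0.4855       1.073
  solve Keq expr → x = -0.08126; check Q = 0.02223
Then add 0.4961 M of C.
Step 2:
                    G           J           C
  I             2.358      0.4855       1.569
  C             0.178     -0.1187      -0.178
  E             2.536      0.3668       1.391
  solve Keq expr → x = -0.05933; check Q = 0.02223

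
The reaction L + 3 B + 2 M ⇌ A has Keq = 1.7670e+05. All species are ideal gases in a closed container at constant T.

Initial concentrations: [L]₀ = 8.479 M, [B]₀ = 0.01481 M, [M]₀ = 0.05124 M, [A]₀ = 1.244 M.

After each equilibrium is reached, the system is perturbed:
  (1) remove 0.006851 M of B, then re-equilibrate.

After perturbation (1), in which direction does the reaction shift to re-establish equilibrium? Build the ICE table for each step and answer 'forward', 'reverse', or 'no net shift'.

Direction: reverse

Q₀ = 1.7203e+07 vs Keq = 1.7670e+05 ⇒ Q>K, reverse
Step 1:
                   L          B          M          A
  Initial      8.479    0.01481    0.05124      1.244
  Change     0.01244    0.03732    0.02488   -0.01244
  Equil        8.491    0.05213    0.07612      1.232
  solve Keq expr → x = -0.01244; check Q = 1.7670e+05
Then remove 0.006851 M of B.
Step 2:
                   L          B          M          A
  Initial      8.491    0.04528    0.07612      1.232
  Change    0.001759   0.005277   0.003518  -0.001759
  Equil        8.493    0.05056    0.07964       1.23
  solve Keq expr → x = -0.001759; check Q = 1.7670e+05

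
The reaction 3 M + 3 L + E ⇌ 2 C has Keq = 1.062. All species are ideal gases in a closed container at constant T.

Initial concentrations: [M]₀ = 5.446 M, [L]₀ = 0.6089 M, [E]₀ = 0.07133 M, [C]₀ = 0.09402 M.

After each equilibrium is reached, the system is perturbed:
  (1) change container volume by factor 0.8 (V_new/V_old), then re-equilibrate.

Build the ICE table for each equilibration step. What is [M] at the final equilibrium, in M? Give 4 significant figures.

Q₀ = 0.003399 vs Keq = 1.062 ⇒ Q<K, forward
Step 1:
                  M         L         E         C
  init        5.446    0.6089   0.07133   0.09402
  Δ         -0.1993   -0.1993  -0.06644    0.1329
  eq          5.247    0.4096  0.004886    0.2269
  solve Keq expr → x = 0.06644; check Q = 1.062
Then change container volume by factor 0.8 (V_new/V_old).
Step 2:
                  M         L         E         C
  init        6.558     0.512  0.006107    0.2836
  Δ        -0.01151  -0.01151 -0.003836  0.007671
  eq          6.547    0.5005  0.002272    0.2913
  solve Keq expr → x = 0.003836; check Q = 1.062

[M]_eq = 6.547 M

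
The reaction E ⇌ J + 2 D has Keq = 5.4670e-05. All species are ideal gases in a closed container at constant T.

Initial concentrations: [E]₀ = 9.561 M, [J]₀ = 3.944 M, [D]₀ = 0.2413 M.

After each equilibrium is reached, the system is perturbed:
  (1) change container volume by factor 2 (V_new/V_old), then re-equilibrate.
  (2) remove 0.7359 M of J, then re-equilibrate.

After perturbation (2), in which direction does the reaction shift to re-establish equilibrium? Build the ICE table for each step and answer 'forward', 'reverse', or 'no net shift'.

Direction: forward

Q₀ = 0.02402 vs Keq = 5.4670e-05 ⇒ Q>K, reverse
Step 1:
                  E         J         D
  Initial     9.561     3.944    0.2413
  Change     0.1148   -0.1148   -0.2295
  Equil       9.676     3.829   0.01175
  solve Keq expr → x = -0.1148; check Q = 5.4670e-05
Then change container volume by factor 2 (V_new/V_old).
Step 2:
                  E         J         D
  Initial     4.838     1.915  0.005877
  Change  -0.002932  0.002932  0.005864
  Equil       4.835     1.918   0.01174
  solve Keq expr → x = 0.002932; check Q = 5.4670e-05
Then remove 0.7359 M of J.
Step 3:
                  E         J         D
  Initial     4.835     1.182   0.01174
  Change  -0.001601  0.001601  0.003203
  Equil       4.833     1.183   0.01494
  solve Keq expr → x = 0.001601; check Q = 5.4670e-05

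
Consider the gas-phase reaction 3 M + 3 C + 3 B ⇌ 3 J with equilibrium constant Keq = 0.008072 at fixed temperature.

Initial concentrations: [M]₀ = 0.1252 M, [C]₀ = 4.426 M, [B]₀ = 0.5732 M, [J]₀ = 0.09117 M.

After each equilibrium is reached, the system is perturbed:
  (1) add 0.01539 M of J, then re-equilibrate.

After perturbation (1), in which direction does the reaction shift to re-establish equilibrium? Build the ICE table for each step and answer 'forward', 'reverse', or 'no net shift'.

Q₀ = 0.02365 vs Keq = 0.008072 ⇒ Q>K, reverse
Step 1:
                  M         C         B         J
  init       0.1252     4.426    0.5732   0.09117
  Δ         0.01662   0.01662   0.01662  -0.01662
  eq         0.1418     4.443    0.5898   0.07455
  solve Keq expr → x = -0.005541; check Q = 0.008072
Then add 0.01539 M of J.
Step 2:
                  M         C         B         J
  init       0.1418     4.443    0.5898   0.08994
  Δ         0.00917   0.00917   0.00917  -0.00917
  eq          0.151     4.452     0.599   0.08077
  solve Keq expr → x = -0.003057; check Q = 0.008072

Direction: reverse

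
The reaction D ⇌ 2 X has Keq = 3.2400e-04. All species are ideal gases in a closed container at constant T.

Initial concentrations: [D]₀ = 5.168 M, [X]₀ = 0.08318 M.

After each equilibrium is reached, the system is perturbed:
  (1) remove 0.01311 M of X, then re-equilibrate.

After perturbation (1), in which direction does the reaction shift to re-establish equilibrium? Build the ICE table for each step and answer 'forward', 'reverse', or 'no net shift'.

Q₀ = 0.001339 vs Keq = 3.2400e-04 ⇒ Q>K, reverse
Step 1:
                    D           X
  Initial       5.168     0.08318
  Change      0.02109    -0.04218
  Equil         5.189       0.041
  solve Keq expr → x = -0.02109; check Q = 3.2400e-04
Then remove 0.01311 M of X.
Step 2:
                    D           X
  Initial       5.189     0.02789
  Change    -0.006542     0.01308
  Equil         5.183     0.04098
  solve Keq expr → x = 0.006542; check Q = 3.2400e-04

Direction: forward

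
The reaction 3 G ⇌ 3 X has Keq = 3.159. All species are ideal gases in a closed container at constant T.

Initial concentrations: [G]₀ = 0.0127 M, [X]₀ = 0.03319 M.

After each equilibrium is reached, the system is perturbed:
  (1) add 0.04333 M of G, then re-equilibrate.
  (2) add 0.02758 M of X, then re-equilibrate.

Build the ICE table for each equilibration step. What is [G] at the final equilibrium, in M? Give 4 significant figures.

[G]_eq = 0.04734 M

Q₀ = 17.85 vs Keq = 3.159 ⇒ Q>K, reverse
Step 1:
                  G         X
  init       0.0127   0.03319
  Δ        0.005899 -0.005899
  eq         0.0186   0.02729
  solve Keq expr → x = -0.001966; check Q = 3.159
Then add 0.04333 M of G.
Step 2:
                  G         X
  init      0.06193   0.02729
  Δ        -0.02577   0.02577
  eq        0.03616   0.05306
  solve Keq expr → x = 0.008589; check Q = 3.159
Then add 0.02758 M of X.
Step 3:
                  G         X
  init      0.03616   0.08064
  Δ         0.01118  -0.01118
  eq        0.04734   0.06946
  solve Keq expr → x = -0.003726; check Q = 3.159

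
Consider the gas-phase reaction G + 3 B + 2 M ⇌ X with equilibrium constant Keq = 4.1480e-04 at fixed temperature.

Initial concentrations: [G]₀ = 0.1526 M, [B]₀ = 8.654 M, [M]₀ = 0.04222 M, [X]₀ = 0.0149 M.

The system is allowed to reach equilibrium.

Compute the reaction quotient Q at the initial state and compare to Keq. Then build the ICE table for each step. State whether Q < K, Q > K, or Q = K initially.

Q₀ = 0.08452 vs Keq = 4.1480e-04 ⇒ Q>K, reverse
Step 1:
                   G          B          M          X
  init        0.1526      8.654    0.04222     0.0149
  Δ          0.01467      0.044    0.02933   -0.01467
  eq          0.1673      8.698    0.07155 2.3375e-04
  solve Keq expr → x = -0.01467; check Q = 4.1480e-04

Q₀ = 0.08452; Q > K (proceeds reverse)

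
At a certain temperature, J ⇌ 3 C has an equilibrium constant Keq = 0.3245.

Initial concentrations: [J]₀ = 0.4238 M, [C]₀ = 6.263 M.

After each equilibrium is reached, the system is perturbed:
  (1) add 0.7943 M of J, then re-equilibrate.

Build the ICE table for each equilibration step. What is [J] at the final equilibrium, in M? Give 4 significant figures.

Q₀ = 579.7 vs Keq = 0.3245 ⇒ Q>K, reverse
Step 1:
                   J          C
  init        0.4238      6.263
  Δ            1.789     -5.368
  eq           2.213     0.8955
  solve Keq expr → x = -1.789; check Q = 0.3245
Then add 0.7943 M of J.
Step 2:
                   J          C
  init         3.007     0.8955
  Δ         -0.03099    0.09297
  eq           2.976     0.9885
  solve Keq expr → x = 0.03099; check Q = 0.3245

[J]_eq = 2.976 M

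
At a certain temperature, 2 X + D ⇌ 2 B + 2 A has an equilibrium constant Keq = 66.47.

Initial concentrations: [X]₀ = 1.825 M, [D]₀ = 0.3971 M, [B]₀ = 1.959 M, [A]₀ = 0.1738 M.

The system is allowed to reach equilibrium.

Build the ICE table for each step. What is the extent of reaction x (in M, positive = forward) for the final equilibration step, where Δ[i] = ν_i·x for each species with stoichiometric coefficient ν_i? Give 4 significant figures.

x = 0.3393 M

Q₀ = 0.08765 vs Keq = 66.47 ⇒ Q<K, forward
Step 1:
                  X         D         B         A
  I           1.825    0.3971     1.959    0.1738
  C         -0.6785   -0.3393    0.6785    0.6785
  E           1.146   0.05784     2.638    0.8523
  solve Keq expr → x = 0.3393; check Q = 66.47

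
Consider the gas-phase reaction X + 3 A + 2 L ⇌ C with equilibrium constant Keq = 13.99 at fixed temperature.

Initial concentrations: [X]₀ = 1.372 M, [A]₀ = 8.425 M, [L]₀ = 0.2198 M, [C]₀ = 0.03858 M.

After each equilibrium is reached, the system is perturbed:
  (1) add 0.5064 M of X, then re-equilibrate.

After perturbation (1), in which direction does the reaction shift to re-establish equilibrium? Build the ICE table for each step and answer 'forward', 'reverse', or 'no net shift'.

Direction: forward

Q₀ = 9.7329e-04 vs Keq = 13.99 ⇒ Q<K, forward
Step 1:
                   X          A          L          C
  init         1.372      8.425     0.2198    0.03858
  Δ          -0.1079    -0.3238    -0.2159     0.1079
  eq           1.264      8.101   0.003947     0.1465
  solve Keq expr → x = 0.1079; check Q = 13.99
Then add 0.5064 M of X.
Step 2:
                   X          A          L          C
  init          1.77      8.101   0.003947     0.1465
  Δ       -3.0383e-04 -9.1148e-04 -6.0765e-04 3.0383e-04
  eq            1.77        8.1    0.00334     0.1468
  solve Keq expr → x = 3.0383e-04; check Q = 13.99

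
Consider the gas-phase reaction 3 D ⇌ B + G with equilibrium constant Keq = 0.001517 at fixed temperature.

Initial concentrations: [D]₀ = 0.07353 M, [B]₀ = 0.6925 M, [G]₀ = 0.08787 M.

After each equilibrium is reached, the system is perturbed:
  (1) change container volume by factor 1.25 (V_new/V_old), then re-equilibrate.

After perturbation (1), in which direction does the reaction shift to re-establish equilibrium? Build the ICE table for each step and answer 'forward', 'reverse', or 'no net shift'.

Direction: reverse

Q₀ = 153.1 vs Keq = 0.001517 ⇒ Q>K, reverse
Step 1:
                  D         B         G
  I         0.07353    0.6925   0.08787
  C          0.2633  -0.08777  -0.08777
  E          0.3369    0.6047 9.5884e-05
  solve Keq expr → x = -0.08777; check Q = 0.001517
Then change container volume by factor 1.25 (V_new/V_old).
Step 2:
                  D         B         G
  I          0.2695    0.4838 7.6707e-05
  C       4.5924e-05 -1.5308e-05 -1.5308e-05
  E          0.2695    0.4838 6.1399e-05
  solve Keq expr → x = -1.5308e-05; check Q = 0.001517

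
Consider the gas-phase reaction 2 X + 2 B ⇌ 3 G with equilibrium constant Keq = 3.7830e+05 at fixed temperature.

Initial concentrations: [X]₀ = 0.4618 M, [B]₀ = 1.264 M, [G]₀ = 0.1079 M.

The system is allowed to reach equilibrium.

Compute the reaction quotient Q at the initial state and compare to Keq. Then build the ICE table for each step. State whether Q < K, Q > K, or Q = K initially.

Q₀ = 0.003687; Q < K (proceeds forward)

Q₀ = 0.003687 vs Keq = 3.7830e+05 ⇒ Q<K, forward
Step 1:
                   X          B          G
  I           0.4618      1.264     0.1079
  C          -0.4604    -0.4604     0.6905
  E         0.001443     0.8036     0.7984
  solve Keq expr → x = 0.2302; check Q = 3.7830e+05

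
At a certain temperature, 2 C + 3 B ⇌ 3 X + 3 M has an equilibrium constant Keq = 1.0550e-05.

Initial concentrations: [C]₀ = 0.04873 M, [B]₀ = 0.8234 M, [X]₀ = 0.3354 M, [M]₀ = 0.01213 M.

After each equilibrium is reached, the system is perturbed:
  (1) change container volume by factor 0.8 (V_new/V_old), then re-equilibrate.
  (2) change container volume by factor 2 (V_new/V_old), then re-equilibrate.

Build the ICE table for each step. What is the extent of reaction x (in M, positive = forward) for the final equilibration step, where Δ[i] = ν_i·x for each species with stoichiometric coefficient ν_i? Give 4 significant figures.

x = 3.4601e-04 M

Q₀ = 5.0798e-05 vs Keq = 1.0550e-05 ⇒ Q>K, reverse
Step 1:
                   C          B          X          M
  I          0.04873     0.8234     0.3354    0.01213
  C         0.003007   0.004511  -0.004511  -0.004511
  E          0.05174     0.8279     0.3309   0.007619
  solve Keq expr → x = -0.001504; check Q = 1.0550e-05
Then change container volume by factor 0.8 (V_new/V_old).
Step 2:
                   C          B          X          M
  I          0.06467      1.035     0.4136   0.009524
  C       4.1726e-04 6.2589e-04 -6.2589e-04 -6.2589e-04
  E          0.06509      1.036      0.413   0.008898
  solve Keq expr → x = -2.0863e-04; check Q = 1.0550e-05
Then change container volume by factor 2 (V_new/V_old).
Step 3:
                   C          B          X          M
  I          0.03254     0.5178     0.2065   0.004449
  C       -6.9201e-04  -0.001038   0.001038   0.001038
  E          0.03185     0.5167     0.2075   0.005487
  solve Keq expr → x = 3.4601e-04; check Q = 1.0550e-05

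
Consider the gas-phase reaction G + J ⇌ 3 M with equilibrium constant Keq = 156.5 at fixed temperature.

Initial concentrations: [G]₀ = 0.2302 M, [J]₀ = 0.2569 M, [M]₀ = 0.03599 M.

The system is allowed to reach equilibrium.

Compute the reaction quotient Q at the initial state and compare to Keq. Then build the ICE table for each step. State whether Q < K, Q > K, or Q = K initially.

Q₀ = 7.8827e-04; Q < K (proceeds forward)

Q₀ = 7.8827e-04 vs Keq = 156.5 ⇒ Q<K, forward
Step 1:
                  G         J         M
  Initial    0.2302    0.2569   0.03599
  Change    -0.2007   -0.2007     0.602
  Equil     0.02952   0.05622     0.638
  solve Keq expr → x = 0.2007; check Q = 156.5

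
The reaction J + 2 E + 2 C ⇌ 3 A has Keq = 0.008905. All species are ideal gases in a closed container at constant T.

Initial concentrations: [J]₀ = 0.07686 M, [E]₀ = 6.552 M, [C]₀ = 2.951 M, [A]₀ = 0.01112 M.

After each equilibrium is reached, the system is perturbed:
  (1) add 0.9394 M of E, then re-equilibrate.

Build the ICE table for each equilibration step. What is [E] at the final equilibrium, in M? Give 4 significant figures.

Q₀ = 4.7855e-08 vs Keq = 0.008905 ⇒ Q<K, forward
Step 1:
                   J          E          C          A
  Initial    0.07686      6.552      2.951    0.01112
  Change    -0.07268    -0.1454    -0.1454      0.218
  Equil     0.004182      6.407      2.806     0.2292
  solve Keq expr → x = 0.07268; check Q = 0.008905
Then add 0.9394 M of E.
Step 2:
                   J          E          C          A
  Initial   0.004182      7.346      2.806     0.2292
  Change  -8.8382e-04  -0.001768  -0.001768   0.002651
  Equil     0.003298      7.344      2.804     0.2318
  solve Keq expr → x = 8.8382e-04; check Q = 0.008905

[E]_eq = 7.344 M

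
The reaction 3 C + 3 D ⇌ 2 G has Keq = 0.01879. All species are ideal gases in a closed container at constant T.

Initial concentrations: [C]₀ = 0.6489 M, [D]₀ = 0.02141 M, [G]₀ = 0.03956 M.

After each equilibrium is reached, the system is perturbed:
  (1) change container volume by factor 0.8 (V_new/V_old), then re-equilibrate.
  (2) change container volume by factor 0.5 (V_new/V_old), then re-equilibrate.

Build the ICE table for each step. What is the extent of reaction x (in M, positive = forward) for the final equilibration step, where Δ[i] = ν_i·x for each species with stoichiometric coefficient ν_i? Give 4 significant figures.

Q₀ = 583.6 vs Keq = 0.01879 ⇒ Q>K, reverse
Step 1:
                  C         D         G
  init       0.6489   0.02141   0.03956
  Δ         0.05668   0.05668  -0.03779
  eq         0.7056   0.07809  0.001773
  solve Keq expr → x = -0.01889; check Q = 0.01879
Then change container volume by factor 0.8 (V_new/V_old).
Step 2:
                  C         D         G
  init        0.882   0.09761  0.002216
  Δ       -0.001719 -0.001719  0.001146
  eq         0.8803   0.09589  0.003362
  solve Keq expr → x = 5.7284e-04; check Q = 0.01879
Then change container volume by factor 0.5 (V_new/V_old).
Step 3:
                  C         D         G
  init        1.761    0.1918  0.006724
  Δ        -0.02267  -0.02267   0.01512
  eq          1.738    0.1691   0.02184
  solve Keq expr → x = 0.007558; check Q = 0.01879

x = 0.007558 M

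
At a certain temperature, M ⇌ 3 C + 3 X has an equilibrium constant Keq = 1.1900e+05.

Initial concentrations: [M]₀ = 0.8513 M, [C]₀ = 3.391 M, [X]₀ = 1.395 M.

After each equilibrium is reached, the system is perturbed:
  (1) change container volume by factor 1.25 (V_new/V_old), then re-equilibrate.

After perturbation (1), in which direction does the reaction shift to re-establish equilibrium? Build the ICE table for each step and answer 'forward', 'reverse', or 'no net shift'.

Q₀ = 124.3 vs Keq = 1.1900e+05 ⇒ Q<K, forward
Step 1:
                    M           C           X
  Initial      0.8513       3.391       1.395
  Change      -0.7716       2.315       2.315
  Equil        0.0797       5.706        3.71
  solve Keq expr → x = 0.7716; check Q = 1.1900e+05
Then change container volume by factor 1.25 (V_new/V_old).
Step 2:
                    M           C           X
  Initial     0.06376       4.565       2.968
  Change     -0.03851      0.1155      0.1155
  Equil       0.02525        4.68       3.083
  solve Keq expr → x = 0.03851; check Q = 1.1900e+05

Direction: forward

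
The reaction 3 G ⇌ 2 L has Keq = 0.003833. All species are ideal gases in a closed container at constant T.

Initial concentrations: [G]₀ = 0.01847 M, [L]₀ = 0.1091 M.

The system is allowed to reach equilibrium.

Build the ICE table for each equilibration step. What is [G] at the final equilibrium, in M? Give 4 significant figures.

[G]_eq = 0.1753 M

Q₀ = 1889 vs Keq = 0.003833 ⇒ Q>K, reverse
Step 1:
                    G           L
  Initial     0.01847      0.1091
  Change       0.1568     -0.1046
  Equil        0.1753    0.004544
  solve Keq expr → x = -0.05228; check Q = 0.003833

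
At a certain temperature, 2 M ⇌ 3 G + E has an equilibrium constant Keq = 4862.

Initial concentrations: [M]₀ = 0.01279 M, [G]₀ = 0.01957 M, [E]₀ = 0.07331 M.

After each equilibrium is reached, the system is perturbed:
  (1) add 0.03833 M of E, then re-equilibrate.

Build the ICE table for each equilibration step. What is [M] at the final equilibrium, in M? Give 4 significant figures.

Q₀ = 0.003359 vs Keq = 4862 ⇒ Q<K, forward
Step 1:
                   M          G          E
  I          0.01279    0.01957    0.07331
  C         -0.01276    0.01914    0.00638
  E       3.0832e-05    0.03871    0.07969
  solve Keq expr → x = 0.00638; check Q = 4862
Then add 0.03833 M of E.
Step 2:
                   M          G          E
  I       3.0832e-05    0.03871      0.118
  C       6.6743e-06 -1.0011e-05 -3.3372e-06
  E       3.7507e-05     0.0387      0.118
  solve Keq expr → x = -3.3372e-06; check Q = 4862

[M]_eq = 3.7507e-05 M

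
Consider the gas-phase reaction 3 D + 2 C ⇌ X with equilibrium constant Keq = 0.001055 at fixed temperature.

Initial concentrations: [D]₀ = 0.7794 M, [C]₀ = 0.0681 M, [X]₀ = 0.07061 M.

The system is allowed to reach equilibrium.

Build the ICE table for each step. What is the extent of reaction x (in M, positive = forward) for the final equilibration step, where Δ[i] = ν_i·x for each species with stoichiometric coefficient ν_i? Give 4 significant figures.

x = -0.07057 M

Q₀ = 32.16 vs Keq = 0.001055 ⇒ Q>K, reverse
Step 1:
                    D           C           X
  Initial      0.7794      0.0681     0.07061
  Change       0.2117      0.1411    -0.07057
  Equil        0.9911      0.2092  4.4962e-05
  solve Keq expr → x = -0.07057; check Q = 0.001055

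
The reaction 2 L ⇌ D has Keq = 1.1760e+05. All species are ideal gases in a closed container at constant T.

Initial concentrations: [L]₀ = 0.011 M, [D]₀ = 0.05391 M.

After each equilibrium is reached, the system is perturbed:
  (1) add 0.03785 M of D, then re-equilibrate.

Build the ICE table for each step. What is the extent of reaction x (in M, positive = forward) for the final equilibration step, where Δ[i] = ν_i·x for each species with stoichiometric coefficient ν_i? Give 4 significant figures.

x = -9.9326e-05 M

Q₀ = 445.5 vs Keq = 1.1760e+05 ⇒ Q<K, forward
Step 1:
                    L           D
  Initial       0.011     0.05391
  Change     -0.01029    0.005146
  Equil    7.0864e-04     0.05906
  solve Keq expr → x = 0.005146; check Q = 1.1760e+05
Then add 0.03785 M of D.
Step 2:
                    L           D
  Initial  7.0864e-04     0.09691
  Change   1.9865e-04 -9.9326e-05
  Equil    9.0729e-04     0.09681
  solve Keq expr → x = -9.9326e-05; check Q = 1.1760e+05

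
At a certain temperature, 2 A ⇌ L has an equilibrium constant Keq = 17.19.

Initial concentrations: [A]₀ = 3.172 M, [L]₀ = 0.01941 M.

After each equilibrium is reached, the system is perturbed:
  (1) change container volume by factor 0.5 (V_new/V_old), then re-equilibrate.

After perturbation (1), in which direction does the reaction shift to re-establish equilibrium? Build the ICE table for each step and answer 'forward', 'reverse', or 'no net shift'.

Direction: forward

Q₀ = 0.001929 vs Keq = 17.19 ⇒ Q<K, forward
Step 1:
                  A         L
  I           3.172   0.01941
  C          -2.881      1.44
  E          0.2914      1.46
  solve Keq expr → x = 1.44; check Q = 17.19
Then change container volume by factor 0.5 (V_new/V_old).
Step 2:
                  A         L
  I          0.5828     2.919
  C         -0.1649   0.08246
  E          0.4179     3.002
  solve Keq expr → x = 0.08246; check Q = 17.19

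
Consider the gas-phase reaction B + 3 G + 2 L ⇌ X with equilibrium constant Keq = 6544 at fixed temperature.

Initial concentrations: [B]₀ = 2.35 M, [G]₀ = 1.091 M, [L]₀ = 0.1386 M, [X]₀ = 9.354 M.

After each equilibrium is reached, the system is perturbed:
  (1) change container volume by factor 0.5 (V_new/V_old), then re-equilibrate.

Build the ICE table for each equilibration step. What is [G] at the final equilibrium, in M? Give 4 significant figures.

Q₀ = 159.6 vs Keq = 6544 ⇒ Q<K, forward
Step 1:
                  B         G         L         X
  Initial      2.35     1.091    0.1386     9.354
  Change   -0.05524   -0.1657   -0.1105   0.05524
  Equil       2.295    0.9253   0.02812     9.409
  solve Keq expr → x = 0.05524; check Q = 6544
Then change container volume by factor 0.5 (V_new/V_old).
Step 2:
                  B         G         L         X
  Initial      4.59     1.851   0.05625     18.82
  Change   -0.02285  -0.06854  -0.04569   0.02285
  Equil       4.567     1.782   0.01056     18.84
  solve Keq expr → x = 0.02285; check Q = 6544

[G]_eq = 1.782 M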